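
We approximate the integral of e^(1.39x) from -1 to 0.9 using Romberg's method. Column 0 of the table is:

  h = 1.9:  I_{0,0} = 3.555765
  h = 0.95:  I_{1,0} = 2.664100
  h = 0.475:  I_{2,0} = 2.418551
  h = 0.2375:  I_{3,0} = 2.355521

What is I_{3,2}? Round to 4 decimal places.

2.3344

Richardson extrapolation on the trapezoidal column (denominator 4−1=3):
I_{2,1} = (4·2.418551 − 2.664100) / 3 = 2.336701
I_{3,1} = (4·2.355521 − 2.418551) / 3 = 2.334511
I_{3,2} = 2.334511 + (2.334511 − 2.336701)/15 = 2.334365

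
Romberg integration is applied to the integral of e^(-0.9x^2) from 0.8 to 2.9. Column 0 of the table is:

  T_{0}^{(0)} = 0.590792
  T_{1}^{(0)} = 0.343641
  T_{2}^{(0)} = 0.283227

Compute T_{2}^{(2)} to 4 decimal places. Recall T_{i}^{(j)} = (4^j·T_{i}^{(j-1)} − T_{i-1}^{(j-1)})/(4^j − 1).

0.2632

Richardson extrapolation on the trapezoidal column (denominator 4−1=3):
T_{1}^{(1)} = 0.343641 + (0.343641 − 0.590792)/3 = 0.261257
T_{2}^{(1)} = 0.283227 + (0.283227 − 0.343641)/3 = 0.263089
T_{2}^{(2)} = (16·0.263089 − 0.261257) / 15 = 0.263211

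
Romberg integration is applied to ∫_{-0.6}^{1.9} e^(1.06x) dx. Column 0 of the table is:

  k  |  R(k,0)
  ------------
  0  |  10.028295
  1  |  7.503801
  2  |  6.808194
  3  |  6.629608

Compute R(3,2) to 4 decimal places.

Richardson extrapolation on the trapezoidal column (denominator 4−1=3):
R(2,1) = 6.808194 + (6.808194 − 7.503801)/3 = 6.576325
R(3,1) = 6.629608 + (6.629608 − 6.808194)/3 = 6.570079
R(3,2) = 6.570079 + (6.570079 − 6.576325)/15 = 6.569663

6.5697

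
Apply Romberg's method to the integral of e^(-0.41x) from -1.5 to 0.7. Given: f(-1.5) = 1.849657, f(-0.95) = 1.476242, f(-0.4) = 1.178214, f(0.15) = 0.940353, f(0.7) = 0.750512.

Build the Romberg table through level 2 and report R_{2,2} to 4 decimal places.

R_{0,0} (trapezoid, 1 panel, h=2.2000): 2.860186
R_{1,0} (trapezoid, 2 panels, h=1.1000): 2.726128
R_{2,0} (trapezoid, 4 panels, h=0.5500): 2.692191
R_{1,1} = 2.726128 + (2.726128 − 2.860186)/3 = 2.681442
R_{2,1} = 2.692191 + (2.692191 − 2.726128)/3 = 2.680879
R_{2,2} = 2.680879 + (2.680879 − 2.681442)/15 = 2.680841

2.6808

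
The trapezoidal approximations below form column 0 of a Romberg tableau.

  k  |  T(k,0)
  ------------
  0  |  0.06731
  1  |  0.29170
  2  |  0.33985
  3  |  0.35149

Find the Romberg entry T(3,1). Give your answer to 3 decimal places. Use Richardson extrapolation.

0.355

Richardson extrapolation on the trapezoidal column (denominator 4−1=3):
T(3,1) = (4·0.35149 − 0.33985) / 3 = 0.35537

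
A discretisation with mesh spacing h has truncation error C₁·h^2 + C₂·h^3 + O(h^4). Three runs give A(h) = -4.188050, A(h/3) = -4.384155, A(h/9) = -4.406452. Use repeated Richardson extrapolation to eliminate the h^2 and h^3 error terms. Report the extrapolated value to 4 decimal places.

-4.4093

First eliminate the h^2 term (factor 3^2 = 9):
  B₁ = (9·(-4.384155) − (-4.188050))/8 = -4.408668
  B₂ = (9·(-4.406452) − (-4.384155))/8 = -4.409239
Then eliminate the h^3 term (factor 3^3 = 27):
  (27·(-4.409239) − (-4.408668))/26 = -4.409261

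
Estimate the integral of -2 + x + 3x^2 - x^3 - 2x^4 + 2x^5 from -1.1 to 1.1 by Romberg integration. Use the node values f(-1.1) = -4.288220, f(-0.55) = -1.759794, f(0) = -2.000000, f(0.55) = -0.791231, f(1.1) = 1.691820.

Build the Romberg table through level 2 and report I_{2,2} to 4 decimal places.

-3.0264

I_{0,0} (trapezoid, 1 panel, h=2.2000): -2.856040
I_{1,0} (trapezoid, 2 panels, h=1.1000): -3.628020
I_{2,0} (trapezoid, 4 panels, h=0.5500): -3.217074
I_{1,1} = -3.628020 + (-3.628020 − (-2.856040))/3 = -3.885347
I_{2,1} = -3.217074 + (-3.217074 − (-3.628020))/3 = -3.080092
I_{2,2} = -3.080092 + (-3.080092 − (-3.885347))/15 = -3.026408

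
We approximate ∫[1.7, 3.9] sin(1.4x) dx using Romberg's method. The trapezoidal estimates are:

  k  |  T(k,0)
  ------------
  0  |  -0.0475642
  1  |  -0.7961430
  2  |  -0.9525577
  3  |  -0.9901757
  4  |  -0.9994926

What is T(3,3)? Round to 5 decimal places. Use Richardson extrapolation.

-1.00259

Richardson extrapolation on the trapezoidal column (denominator 4−1=3):
T(1,1) = (4·(-0.7961430) − (-0.0475642)) / 3 = -1.0456693
T(2,1) = -0.9525577 + (-0.9525577 − (-0.7961430))/3 = -1.0046959
T(3,1) = (4·(-0.9901757) − (-0.9525577)) / 3 = -1.0027150
T(2,2) = -1.0046959 + (-1.0046959 − (-1.0456693))/15 = -1.0019643
T(3,2) = (16·(-1.0027150) − (-1.0046959)) / 15 = -1.0025829
T(3,3) = -1.0025829 + (-1.0025829 − (-1.0019643))/63 = -1.0025927
(Column j=1 coincides with Simpson's rule on the same nodes.)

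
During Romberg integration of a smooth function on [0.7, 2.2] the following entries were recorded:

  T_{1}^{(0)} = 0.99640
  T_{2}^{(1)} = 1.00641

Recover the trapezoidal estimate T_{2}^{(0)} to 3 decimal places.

1.004

From T_{2}^{(1)} = (4·T_{2}^{(0)} − T_{1}^{(0)})/3, solve for T_{2}^{(0)}:
4·T_{2}^{(0)} = 3·1.00641 + 0.99640 = 4.01563
T_{2}^{(0)} = 1.00391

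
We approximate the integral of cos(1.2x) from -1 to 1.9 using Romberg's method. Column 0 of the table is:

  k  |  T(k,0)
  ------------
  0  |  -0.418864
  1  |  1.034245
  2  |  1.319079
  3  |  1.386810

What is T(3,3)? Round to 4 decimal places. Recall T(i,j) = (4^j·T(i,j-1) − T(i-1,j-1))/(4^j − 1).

1.4091

Richardson extrapolation on the trapezoidal column (denominator 4−1=3):
T(1,1) = 1.034245 + (1.034245 − (-0.418864))/3 = 1.518615
T(2,1) = 1.319079 + (1.319079 − 1.034245)/3 = 1.414024
T(3,1) = (4·1.386810 − 1.319079) / 3 = 1.409387
T(2,2) = 1.414024 + (1.414024 − 1.518615)/15 = 1.407051
T(3,2) = (16·1.409387 − 1.414024) / 15 = 1.409078
T(3,3) = (64·1.409078 − 1.407051) / 63 = 1.409110
(Column j=1 coincides with Simpson's rule on the same nodes.)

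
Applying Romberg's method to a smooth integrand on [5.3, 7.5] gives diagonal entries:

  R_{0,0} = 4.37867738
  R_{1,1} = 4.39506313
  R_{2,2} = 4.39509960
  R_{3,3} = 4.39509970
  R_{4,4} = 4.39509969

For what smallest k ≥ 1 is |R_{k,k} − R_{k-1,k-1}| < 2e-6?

|R_{1,1} − R_{0,0}| = 0.01638575 ≥ 2e-6
|R_{2,2} − R_{1,1}| = 0.00003647 ≥ 2e-6
|R_{3,3} − R_{2,2}| = 0.00000010 < 2e-6

k = 3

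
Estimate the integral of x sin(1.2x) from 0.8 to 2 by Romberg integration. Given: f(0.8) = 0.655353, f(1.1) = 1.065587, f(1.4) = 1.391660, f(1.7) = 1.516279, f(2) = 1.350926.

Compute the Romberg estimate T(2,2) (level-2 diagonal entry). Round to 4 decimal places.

1.5115

T(0,0) (trapezoid, 1 panel, h=1.2000): 1.203767
T(1,0) (trapezoid, 2 panels, h=0.6000): 1.436880
T(2,0) (trapezoid, 4 panels, h=0.3000): 1.493000
T(1,1) = 1.436880 + (1.436880 − 1.203767)/3 = 1.514584
T(2,1) = 1.493000 + (1.493000 − 1.436880)/3 = 1.511707
T(2,2) = 1.511707 + (1.511707 − 1.514584)/15 = 1.511515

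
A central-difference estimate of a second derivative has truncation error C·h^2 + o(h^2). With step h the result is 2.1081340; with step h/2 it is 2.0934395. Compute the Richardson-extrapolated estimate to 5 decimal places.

Extrapolated value = (4·A(h/2) − A(h)) / (4 − 1)
= (4·2.0934395 − 2.1081340) / 3
= 6.2656240 / 3 = 2.0885413

2.08854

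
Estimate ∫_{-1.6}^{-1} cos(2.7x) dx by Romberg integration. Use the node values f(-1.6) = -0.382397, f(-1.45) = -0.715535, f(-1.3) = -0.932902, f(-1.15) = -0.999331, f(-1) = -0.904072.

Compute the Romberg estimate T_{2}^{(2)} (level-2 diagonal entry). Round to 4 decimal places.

T_{0}^{(0)} (trapezoid, 1 panel, h=0.6000): -0.385941
T_{1}^{(0)} (trapezoid, 2 panels, h=0.3000): -0.472841
T_{2}^{(0)} (trapezoid, 4 panels, h=0.1500): -0.493650
T_{1}^{(1)} = -0.472841 + (-0.472841 − (-0.385941))/3 = -0.501808
T_{2}^{(1)} = -0.493650 + (-0.493650 − (-0.472841))/3 = -0.500586
T_{2}^{(2)} = -0.500586 + (-0.500586 − (-0.501808))/15 = -0.500505

-0.5005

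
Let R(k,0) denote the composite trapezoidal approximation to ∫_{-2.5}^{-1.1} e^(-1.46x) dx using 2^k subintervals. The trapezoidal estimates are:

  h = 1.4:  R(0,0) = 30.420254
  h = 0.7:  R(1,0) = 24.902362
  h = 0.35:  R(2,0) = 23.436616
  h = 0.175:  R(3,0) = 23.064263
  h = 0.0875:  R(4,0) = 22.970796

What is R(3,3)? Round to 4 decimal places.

22.9396

R(1,1) = (4·24.902362 − 30.420254) / 3 = 23.063065
R(2,1) = 23.436616 + (23.436616 − 24.902362)/3 = 22.948034
R(3,1) = (4·23.064263 − 23.436616) / 3 = 22.940145
R(2,2) = (16·22.948034 − 23.063065) / 15 = 22.940365
R(3,2) = (16·22.940145 − 22.948034) / 15 = 22.939619
R(3,3) = (64·22.939619 − 22.940365) / 63 = 22.939607
(Column j=1 coincides with Simpson's rule on the same nodes.)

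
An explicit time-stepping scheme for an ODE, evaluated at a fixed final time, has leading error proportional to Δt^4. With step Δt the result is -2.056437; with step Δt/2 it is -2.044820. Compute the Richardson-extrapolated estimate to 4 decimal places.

-2.0440

Extrapolated value = (16·A(Δt/2) − A(Δt)) / (16 − 1)
= (16·(-2.044820) − (-2.056437)) / 15
= -30.660683 / 15 = -2.044046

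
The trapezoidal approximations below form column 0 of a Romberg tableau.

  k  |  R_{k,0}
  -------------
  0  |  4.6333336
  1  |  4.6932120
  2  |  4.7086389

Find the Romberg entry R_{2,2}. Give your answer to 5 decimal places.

Richardson extrapolation on the trapezoidal column (denominator 4−1=3):
R_{1,1} = 4.6932120 + (4.6932120 − 4.6333336)/3 = 4.7131715
R_{2,1} = (4·4.7086389 − 4.6932120) / 3 = 4.7137812
R_{2,2} = (16·4.7137812 − 4.7131715) / 15 = 4.7138218

4.71382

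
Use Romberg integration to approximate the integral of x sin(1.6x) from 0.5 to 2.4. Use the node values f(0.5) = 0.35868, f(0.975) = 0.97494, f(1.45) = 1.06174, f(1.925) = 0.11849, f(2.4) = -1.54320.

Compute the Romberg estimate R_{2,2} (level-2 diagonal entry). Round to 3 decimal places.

R_{0,0} (trapezoid, 1 panel, h=1.9000): -1.12529
R_{1,0} (trapezoid, 2 panels, h=0.9500): 0.44601
R_{2,0} (trapezoid, 4 panels, h=0.4750): 0.74238
R_{1,1} = 0.44601 + (0.44601 − (-1.12529))/3 = 0.96978
R_{2,1} = 0.74238 + (0.74238 − 0.44601)/3 = 0.84117
R_{2,2} = 0.84117 + (0.84117 − 0.96978)/15 = 0.83260

0.833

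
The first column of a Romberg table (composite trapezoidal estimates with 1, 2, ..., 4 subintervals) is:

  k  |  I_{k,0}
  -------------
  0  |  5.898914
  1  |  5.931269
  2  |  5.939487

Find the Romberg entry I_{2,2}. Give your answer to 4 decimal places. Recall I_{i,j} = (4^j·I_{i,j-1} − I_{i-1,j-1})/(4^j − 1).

5.9422

Richardson extrapolation on the trapezoidal column (denominator 4−1=3):
I_{1,1} = 5.931269 + (5.931269 − 5.898914)/3 = 5.942054
I_{2,1} = (4·5.939487 − 5.931269) / 3 = 5.942226
I_{2,2} = 5.942226 + (5.942226 − 5.942054)/15 = 5.942237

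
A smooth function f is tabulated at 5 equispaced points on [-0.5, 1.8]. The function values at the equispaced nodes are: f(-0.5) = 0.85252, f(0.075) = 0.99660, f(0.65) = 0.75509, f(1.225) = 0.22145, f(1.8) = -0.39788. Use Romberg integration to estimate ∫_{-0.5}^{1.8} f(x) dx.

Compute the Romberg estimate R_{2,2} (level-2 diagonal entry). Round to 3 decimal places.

R_{0,0} (trapezoid, 1 panel, h=2.3000): 0.52284
R_{1,0} (trapezoid, 2 panels, h=1.1500): 1.12977
R_{2,0} (trapezoid, 4 panels, h=0.5750): 1.26526
R_{1,1} = 1.12977 + (1.12977 − 0.52284)/3 = 1.33208
R_{2,1} = 1.26526 + (1.26526 − 1.12977)/3 = 1.31042
R_{2,2} = 1.31042 + (1.31042 − 1.33208)/15 = 1.30898

1.309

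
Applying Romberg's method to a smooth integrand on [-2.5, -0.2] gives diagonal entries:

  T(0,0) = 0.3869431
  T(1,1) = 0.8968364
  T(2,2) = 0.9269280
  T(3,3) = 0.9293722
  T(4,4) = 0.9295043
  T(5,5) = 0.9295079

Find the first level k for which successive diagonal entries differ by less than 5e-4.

|T(1,1) − T(0,0)| = 0.5098933 ≥ 5e-4
|T(2,2) − T(1,1)| = 0.0300916 ≥ 5e-4
|T(3,3) − T(2,2)| = 0.0024442 ≥ 5e-4
|T(4,4) − T(3,3)| = 0.0001321 < 5e-4

k = 4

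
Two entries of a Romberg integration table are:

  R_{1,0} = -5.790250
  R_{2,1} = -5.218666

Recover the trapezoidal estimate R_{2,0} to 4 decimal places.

From R_{2,1} = (4·R_{2,0} − R_{1,0})/3, solve for R_{2,0}:
4·R_{2,0} = 3·(-5.218666) + (-5.790250) = -21.446248
R_{2,0} = -5.361562

-5.3616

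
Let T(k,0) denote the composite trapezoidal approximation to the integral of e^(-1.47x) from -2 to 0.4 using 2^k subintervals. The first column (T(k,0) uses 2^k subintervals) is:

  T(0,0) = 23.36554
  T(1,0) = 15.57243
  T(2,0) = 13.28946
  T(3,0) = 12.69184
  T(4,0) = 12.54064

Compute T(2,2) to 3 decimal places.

Richardson extrapolation on the trapezoidal column (denominator 4−1=3):
T(1,1) = (4·15.57243 − 23.36554) / 3 = 12.97473
T(2,1) = 13.28946 + (13.28946 − 15.57243)/3 = 12.52847
T(2,2) = 12.52847 + (12.52847 − 12.97473)/15 = 12.49872

12.499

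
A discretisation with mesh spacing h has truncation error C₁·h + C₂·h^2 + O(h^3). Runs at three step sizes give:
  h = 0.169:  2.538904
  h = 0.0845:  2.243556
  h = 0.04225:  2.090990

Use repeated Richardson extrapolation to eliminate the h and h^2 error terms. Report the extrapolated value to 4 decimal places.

First eliminate the h term (factor 2^1 = 2):
  B₁ = (2·2.243556 − 2.538904)/1 = 1.948208
  B₂ = (2·2.090990 − 2.243556)/1 = 1.938424
Then eliminate the h^2 term (factor 2^2 = 4):
  (4·1.938424 − 1.948208)/3 = 1.935163

1.9352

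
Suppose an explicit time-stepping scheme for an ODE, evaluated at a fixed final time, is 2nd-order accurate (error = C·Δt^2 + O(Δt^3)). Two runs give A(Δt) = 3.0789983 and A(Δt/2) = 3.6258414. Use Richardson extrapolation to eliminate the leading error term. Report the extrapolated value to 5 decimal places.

The leading error scales as Δt^2; refining by a factor of 2 reduces it by 2^2 = 4.
Extrapolated value = (4·A(Δt/2) − A(Δt)) / (4 − 1)
= (4·3.6258414 − 3.0789983) / 3
= 11.4243673 / 3 = 3.8081224

3.80812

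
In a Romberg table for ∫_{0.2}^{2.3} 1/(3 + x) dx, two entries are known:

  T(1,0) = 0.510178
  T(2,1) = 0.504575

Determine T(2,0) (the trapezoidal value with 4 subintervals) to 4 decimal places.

From T(2,1) = (4·T(2,0) − T(1,0))/3, solve for T(2,0):
4·T(2,0) = 3·0.504575 + 0.510178 = 2.023903
T(2,0) = 0.505976

0.5060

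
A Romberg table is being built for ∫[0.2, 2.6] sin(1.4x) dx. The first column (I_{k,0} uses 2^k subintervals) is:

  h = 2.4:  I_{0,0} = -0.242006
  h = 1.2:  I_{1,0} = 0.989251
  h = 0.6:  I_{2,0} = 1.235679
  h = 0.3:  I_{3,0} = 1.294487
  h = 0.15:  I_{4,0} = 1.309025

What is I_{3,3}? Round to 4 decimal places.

I_{1,1} = 0.989251 + (0.989251 − (-0.242006))/3 = 1.399670
I_{2,1} = (4·1.235679 − 0.989251) / 3 = 1.317822
I_{3,1} = 1.294487 + (1.294487 − 1.235679)/3 = 1.314090
I_{2,2} = (16·1.317822 − 1.399670) / 15 = 1.312365
I_{3,2} = (16·1.314090 − 1.317822) / 15 = 1.313841
I_{3,3} = 1.313841 + (1.313841 − 1.312365)/63 = 1.313864

1.3139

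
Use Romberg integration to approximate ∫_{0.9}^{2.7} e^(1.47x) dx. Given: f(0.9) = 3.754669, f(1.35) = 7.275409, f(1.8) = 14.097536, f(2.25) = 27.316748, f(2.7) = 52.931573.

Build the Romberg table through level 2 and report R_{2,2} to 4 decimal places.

R_{0,0} (trapezoid, 1 panel, h=1.8000): 51.017618
R_{1,0} (trapezoid, 2 panels, h=0.9000): 38.196591
R_{2,0} (trapezoid, 4 panels, h=0.4500): 34.664766
R_{1,1} = 38.196591 + (38.196591 − 51.017618)/3 = 33.922915
R_{2,1} = 34.664766 + (34.664766 − 38.196591)/3 = 33.487491
R_{2,2} = 33.487491 + (33.487491 − 33.922915)/15 = 33.458463

33.4585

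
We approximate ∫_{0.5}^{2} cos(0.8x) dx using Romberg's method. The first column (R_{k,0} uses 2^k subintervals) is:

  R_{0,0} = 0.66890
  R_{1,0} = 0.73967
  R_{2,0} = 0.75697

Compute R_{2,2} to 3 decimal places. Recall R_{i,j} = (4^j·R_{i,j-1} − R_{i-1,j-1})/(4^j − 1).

0.763

Richardson extrapolation on the trapezoidal column (denominator 4−1=3):
R_{1,1} = (4·0.73967 − 0.66890) / 3 = 0.76326
R_{2,1} = (4·0.75697 − 0.73967) / 3 = 0.76274
R_{2,2} = 0.76274 + (0.76274 − 0.76326)/15 = 0.76271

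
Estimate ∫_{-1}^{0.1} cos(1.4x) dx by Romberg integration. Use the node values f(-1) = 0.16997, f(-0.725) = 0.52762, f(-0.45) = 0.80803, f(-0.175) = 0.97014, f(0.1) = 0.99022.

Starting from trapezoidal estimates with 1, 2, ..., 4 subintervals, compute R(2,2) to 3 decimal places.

R(0,0) (trapezoid, 1 panel, h=1.1000): 0.63810
R(1,0) (trapezoid, 2 panels, h=0.5500): 0.76347
R(2,0) (trapezoid, 4 panels, h=0.2750): 0.79362
R(1,1) = 0.76347 + (0.76347 − 0.63810)/3 = 0.80526
R(2,1) = 0.79362 + (0.79362 − 0.76347)/3 = 0.80367
R(2,2) = 0.80367 + (0.80367 − 0.80526)/15 = 0.80356

0.804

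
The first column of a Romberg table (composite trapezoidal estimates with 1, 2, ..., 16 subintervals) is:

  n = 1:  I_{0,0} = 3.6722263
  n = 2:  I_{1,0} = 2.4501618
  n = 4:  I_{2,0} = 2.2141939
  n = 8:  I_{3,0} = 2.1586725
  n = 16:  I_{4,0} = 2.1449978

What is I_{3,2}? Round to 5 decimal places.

Richardson extrapolation on the trapezoidal column (denominator 4−1=3):
I_{2,1} = (4·2.2141939 − 2.4501618) / 3 = 2.1355379
I_{3,1} = 2.1586725 + (2.1586725 − 2.2141939)/3 = 2.1401654
I_{3,2} = (16·2.1401654 − 2.1355379) / 15 = 2.1404739
(Column j=1 coincides with Simpson's rule on the same nodes.)

2.14047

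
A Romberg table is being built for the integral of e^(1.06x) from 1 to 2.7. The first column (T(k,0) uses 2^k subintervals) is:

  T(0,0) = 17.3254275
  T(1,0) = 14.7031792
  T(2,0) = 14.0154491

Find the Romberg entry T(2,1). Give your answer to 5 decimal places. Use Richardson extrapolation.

T(2,1) = (4·14.0154491 − 14.7031792) / 3 = 13.7862057

13.78621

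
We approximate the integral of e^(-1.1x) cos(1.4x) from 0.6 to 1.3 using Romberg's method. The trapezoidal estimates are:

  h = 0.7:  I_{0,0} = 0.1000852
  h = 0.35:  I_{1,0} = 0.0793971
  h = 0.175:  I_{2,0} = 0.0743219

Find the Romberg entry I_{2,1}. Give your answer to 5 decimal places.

0.07263

Richardson extrapolation on the trapezoidal column (denominator 4−1=3):
I_{2,1} = 0.0743219 + (0.0743219 − 0.0793971)/3 = 0.0726302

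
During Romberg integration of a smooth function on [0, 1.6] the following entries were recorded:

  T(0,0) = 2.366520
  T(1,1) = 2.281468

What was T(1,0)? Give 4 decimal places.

2.3027

From T(1,1) = (4·T(1,0) − T(0,0))/3, solve for T(1,0):
4·T(1,0) = 3·2.281468 + 2.366520 = 9.210924
T(1,0) = 2.302731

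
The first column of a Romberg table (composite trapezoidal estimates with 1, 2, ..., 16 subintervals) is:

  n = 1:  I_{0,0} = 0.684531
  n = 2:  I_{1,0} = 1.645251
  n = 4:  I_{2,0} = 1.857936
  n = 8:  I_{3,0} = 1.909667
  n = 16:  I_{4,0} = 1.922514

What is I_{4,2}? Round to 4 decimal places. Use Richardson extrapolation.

Richardson extrapolation on the trapezoidal column (denominator 4−1=3):
I_{3,1} = 1.909667 + (1.909667 − 1.857936)/3 = 1.926911
I_{4,1} = 1.922514 + (1.922514 − 1.909667)/3 = 1.926796
I_{4,2} = (16·1.926796 − 1.926911) / 15 = 1.926788
(Column j=1 coincides with Simpson's rule on the same nodes.)

1.9268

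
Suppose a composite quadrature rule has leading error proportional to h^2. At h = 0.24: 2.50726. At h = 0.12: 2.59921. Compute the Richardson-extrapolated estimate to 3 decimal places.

2.630

Extrapolated value = (4·A(h/2) − A(h)) / (4 − 1)
= (4·2.59921 − 2.50726) / 3
= 7.88958 / 3 = 2.62986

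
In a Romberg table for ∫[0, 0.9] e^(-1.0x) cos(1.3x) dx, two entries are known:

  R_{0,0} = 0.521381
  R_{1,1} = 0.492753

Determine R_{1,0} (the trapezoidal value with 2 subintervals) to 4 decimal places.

0.4999

From R_{1,1} = (4·R_{1,0} − R_{0,0})/3, solve for R_{1,0}:
4·R_{1,0} = 3·0.492753 + 0.521381 = 1.999640
R_{1,0} = 0.499910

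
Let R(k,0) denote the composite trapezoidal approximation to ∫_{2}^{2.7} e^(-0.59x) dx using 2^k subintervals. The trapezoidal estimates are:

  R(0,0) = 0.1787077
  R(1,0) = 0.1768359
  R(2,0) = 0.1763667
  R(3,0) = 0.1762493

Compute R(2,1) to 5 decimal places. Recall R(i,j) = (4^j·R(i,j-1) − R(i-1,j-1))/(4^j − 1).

0.17621

Richardson extrapolation on the trapezoidal column (denominator 4−1=3):
R(2,1) = (4·0.1763667 − 0.1768359) / 3 = 0.1762103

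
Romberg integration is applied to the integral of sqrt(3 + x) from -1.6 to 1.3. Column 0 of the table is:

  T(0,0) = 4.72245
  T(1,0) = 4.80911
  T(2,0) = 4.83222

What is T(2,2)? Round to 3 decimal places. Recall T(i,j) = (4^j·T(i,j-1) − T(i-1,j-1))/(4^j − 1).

4.840

T(1,1) = 4.80911 + (4.80911 − 4.72245)/3 = 4.83800
T(2,1) = (4·4.83222 − 4.80911) / 3 = 4.83992
T(2,2) = 4.83992 + (4.83992 − 4.83800)/15 = 4.84005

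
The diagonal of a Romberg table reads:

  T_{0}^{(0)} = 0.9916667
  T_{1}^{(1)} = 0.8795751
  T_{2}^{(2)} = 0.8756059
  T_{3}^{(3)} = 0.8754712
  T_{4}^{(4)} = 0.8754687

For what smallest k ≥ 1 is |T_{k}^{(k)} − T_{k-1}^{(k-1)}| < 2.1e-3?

k = 3

|T_{1}^{(1)} − T_{0}^{(0)}| = 0.1120916 ≥ 2.1e-3
|T_{2}^{(2)} − T_{1}^{(1)}| = 0.0039692 ≥ 2.1e-3
|T_{3}^{(3)} − T_{2}^{(2)}| = 0.0001347 < 2.1e-3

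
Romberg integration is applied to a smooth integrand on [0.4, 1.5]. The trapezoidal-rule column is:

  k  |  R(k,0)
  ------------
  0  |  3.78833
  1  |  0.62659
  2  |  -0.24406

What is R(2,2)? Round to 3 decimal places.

Richardson extrapolation on the trapezoidal column (denominator 4−1=3):
R(1,1) = 0.62659 + (0.62659 − 3.78833)/3 = -0.42732
R(2,1) = (4·(-0.24406) − 0.62659) / 3 = -0.53428
R(2,2) = -0.53428 + (-0.53428 − (-0.42732))/15 = -0.54141

-0.541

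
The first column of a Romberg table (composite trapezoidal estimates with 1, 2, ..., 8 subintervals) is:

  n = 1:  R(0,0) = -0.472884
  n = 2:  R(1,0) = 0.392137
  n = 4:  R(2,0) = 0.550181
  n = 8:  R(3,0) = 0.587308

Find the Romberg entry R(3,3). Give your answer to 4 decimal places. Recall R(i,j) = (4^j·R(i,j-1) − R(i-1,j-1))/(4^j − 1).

0.5995

R(1,1) = 0.392137 + (0.392137 − (-0.472884))/3 = 0.680477
R(2,1) = (4·0.550181 − 0.392137) / 3 = 0.602862
R(3,1) = 0.587308 + (0.587308 − 0.550181)/3 = 0.599684
R(2,2) = (16·0.602862 − 0.680477) / 15 = 0.597688
R(3,2) = (16·0.599684 − 0.602862) / 15 = 0.599472
R(3,3) = (64·0.599472 − 0.597688) / 63 = 0.599500
(Column j=1 coincides with Simpson's rule on the same nodes.)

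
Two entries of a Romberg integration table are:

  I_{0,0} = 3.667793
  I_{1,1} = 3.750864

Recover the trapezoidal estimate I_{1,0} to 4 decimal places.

3.7301

From I_{1,1} = (4·I_{1,0} − I_{0,0})/3, solve for I_{1,0}:
4·I_{1,0} = 3·3.750864 + 3.667793 = 14.920385
I_{1,0} = 3.730096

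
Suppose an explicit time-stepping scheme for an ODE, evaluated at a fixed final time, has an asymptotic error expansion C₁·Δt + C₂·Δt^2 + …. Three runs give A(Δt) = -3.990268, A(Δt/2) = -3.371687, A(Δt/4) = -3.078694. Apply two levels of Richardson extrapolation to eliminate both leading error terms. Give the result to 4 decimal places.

First eliminate the Δt term (factor 2^1 = 2):
  B₁ = (2·(-3.371687) − (-3.990268))/1 = -2.753106
  B₂ = (2·(-3.078694) − (-3.371687))/1 = -2.785701
Then eliminate the Δt^2 term (factor 2^2 = 4):
  (4·(-2.785701) − (-2.753106))/3 = -2.796566

-2.7966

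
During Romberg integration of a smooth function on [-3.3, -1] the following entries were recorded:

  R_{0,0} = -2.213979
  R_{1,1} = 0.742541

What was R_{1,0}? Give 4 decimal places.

0.0034

From R_{1,1} = (4·R_{1,0} − R_{0,0})/3, solve for R_{1,0}:
4·R_{1,0} = 3·0.742541 + (-2.213979) = 0.013644
R_{1,0} = 0.003411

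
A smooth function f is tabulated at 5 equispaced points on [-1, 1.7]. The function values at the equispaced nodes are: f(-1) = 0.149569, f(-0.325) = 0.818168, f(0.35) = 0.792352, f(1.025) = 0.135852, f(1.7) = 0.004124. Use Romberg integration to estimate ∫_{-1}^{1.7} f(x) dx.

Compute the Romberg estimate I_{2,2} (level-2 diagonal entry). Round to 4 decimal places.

I_{0,0} (trapezoid, 1 panel, h=2.7000): 0.207486
I_{1,0} (trapezoid, 2 panels, h=1.3500): 1.173418
I_{2,0} (trapezoid, 4 panels, h=0.6750): 1.230672
I_{1,1} = 1.173418 + (1.173418 − 0.207486)/3 = 1.495395
I_{2,1} = 1.230672 + (1.230672 − 1.173418)/3 = 1.249757
I_{2,2} = 1.249757 + (1.249757 − 1.495395)/15 = 1.233381

1.2334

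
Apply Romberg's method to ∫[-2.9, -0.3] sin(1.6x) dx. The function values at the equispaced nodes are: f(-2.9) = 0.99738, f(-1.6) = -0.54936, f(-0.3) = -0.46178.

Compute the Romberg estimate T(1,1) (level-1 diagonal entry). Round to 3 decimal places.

T(0,0) (trapezoid, 1 panel, h=2.6000): 0.69628
T(1,0) (trapezoid, 2 panels, h=1.3000): -0.36603
T(1,1) = -0.36603 + (-0.36603 − 0.69628)/3 = -0.72013

-0.720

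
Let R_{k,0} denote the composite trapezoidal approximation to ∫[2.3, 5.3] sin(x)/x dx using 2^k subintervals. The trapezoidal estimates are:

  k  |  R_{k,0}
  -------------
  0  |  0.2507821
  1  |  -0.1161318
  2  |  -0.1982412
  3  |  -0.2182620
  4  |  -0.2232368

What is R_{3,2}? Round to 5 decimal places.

-0.22489

R_{2,1} = -0.1982412 + (-0.1982412 − (-0.1161318))/3 = -0.2256110
R_{3,1} = (4·(-0.2182620) − (-0.1982412)) / 3 = -0.2249356
R_{3,2} = (16·(-0.2249356) − (-0.2256110)) / 15 = -0.2248906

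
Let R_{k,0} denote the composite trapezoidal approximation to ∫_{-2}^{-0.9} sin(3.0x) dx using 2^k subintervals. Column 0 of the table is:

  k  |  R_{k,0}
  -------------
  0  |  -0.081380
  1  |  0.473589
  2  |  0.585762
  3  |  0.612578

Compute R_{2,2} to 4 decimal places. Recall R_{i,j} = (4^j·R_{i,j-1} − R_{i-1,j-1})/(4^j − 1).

0.6208

Richardson extrapolation on the trapezoidal column (denominator 4−1=3):
R_{1,1} = 0.473589 + (0.473589 − (-0.081380))/3 = 0.658579
R_{2,1} = 0.585762 + (0.585762 − 0.473589)/3 = 0.623153
R_{2,2} = (16·0.623153 − 0.658579) / 15 = 0.620791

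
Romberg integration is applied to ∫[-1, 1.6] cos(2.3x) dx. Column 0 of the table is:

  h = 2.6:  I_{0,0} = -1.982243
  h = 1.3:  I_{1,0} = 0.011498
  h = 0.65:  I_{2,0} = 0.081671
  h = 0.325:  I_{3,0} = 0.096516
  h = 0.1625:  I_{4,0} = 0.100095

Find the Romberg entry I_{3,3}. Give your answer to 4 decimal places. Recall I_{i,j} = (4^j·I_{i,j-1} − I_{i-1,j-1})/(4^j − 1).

0.1018

I_{1,1} = 0.011498 + (0.011498 − (-1.982243))/3 = 0.676078
I_{2,1} = (4·0.081671 − 0.011498) / 3 = 0.105062
I_{3,1} = (4·0.096516 − 0.081671) / 3 = 0.101464
I_{2,2} = (16·0.105062 − 0.676078) / 15 = 0.066994
I_{3,2} = (16·0.101464 − 0.105062) / 15 = 0.101224
I_{3,3} = (64·0.101224 − 0.066994) / 63 = 0.101767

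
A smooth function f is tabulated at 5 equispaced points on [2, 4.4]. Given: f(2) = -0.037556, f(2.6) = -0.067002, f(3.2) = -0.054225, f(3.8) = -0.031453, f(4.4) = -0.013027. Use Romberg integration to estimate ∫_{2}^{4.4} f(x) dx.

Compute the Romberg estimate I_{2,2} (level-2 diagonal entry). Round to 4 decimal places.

I_{0,0} (trapezoid, 1 panel, h=2.4000): -0.060700
I_{1,0} (trapezoid, 2 panels, h=1.2000): -0.095420
I_{2,0} (trapezoid, 4 panels, h=0.6000): -0.106783
I_{1,1} = -0.095420 + (-0.095420 − (-0.060700))/3 = -0.106993
I_{2,1} = -0.106783 + (-0.106783 − (-0.095420))/3 = -0.110571
I_{2,2} = -0.110571 + (-0.110571 − (-0.106993))/15 = -0.110810

-0.1108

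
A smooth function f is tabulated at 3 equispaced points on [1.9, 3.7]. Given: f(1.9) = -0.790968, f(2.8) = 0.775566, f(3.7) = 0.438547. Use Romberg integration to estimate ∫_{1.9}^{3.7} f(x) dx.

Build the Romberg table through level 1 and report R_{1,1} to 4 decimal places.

0.8250

R_{0,0} (trapezoid, 1 panel, h=1.8000): -0.317179
R_{1,0} (trapezoid, 2 panels, h=0.9000): 0.539420
R_{1,1} = 0.539420 + (0.539420 − (-0.317179))/3 = 0.824953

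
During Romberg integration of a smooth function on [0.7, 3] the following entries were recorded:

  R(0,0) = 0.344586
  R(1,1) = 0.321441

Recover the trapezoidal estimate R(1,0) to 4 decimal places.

0.3272

From R(1,1) = (4·R(1,0) − R(0,0))/3, solve for R(1,0):
4·R(1,0) = 3·0.321441 + 0.344586 = 1.308909
R(1,0) = 0.327227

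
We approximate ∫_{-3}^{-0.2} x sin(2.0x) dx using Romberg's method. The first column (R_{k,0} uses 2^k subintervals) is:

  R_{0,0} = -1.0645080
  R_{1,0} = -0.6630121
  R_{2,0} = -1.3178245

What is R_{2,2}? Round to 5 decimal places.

Richardson extrapolation on the trapezoidal column (denominator 4−1=3):
R_{1,1} = -0.6630121 + (-0.6630121 − (-1.0645080))/3 = -0.5291801
R_{2,1} = -1.3178245 + (-1.3178245 − (-0.6630121))/3 = -1.5360953
R_{2,2} = (16·(-1.5360953) − (-0.5291801)) / 15 = -1.6032230

-1.60322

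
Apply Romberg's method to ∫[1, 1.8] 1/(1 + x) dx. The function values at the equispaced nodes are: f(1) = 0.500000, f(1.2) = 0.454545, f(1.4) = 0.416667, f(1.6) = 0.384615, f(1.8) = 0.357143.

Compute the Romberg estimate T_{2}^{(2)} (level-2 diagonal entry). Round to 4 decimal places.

0.3365

T_{0}^{(0)} (trapezoid, 1 panel, h=0.8000): 0.342857
T_{1}^{(0)} (trapezoid, 2 panels, h=0.4000): 0.338095
T_{2}^{(0)} (trapezoid, 4 panels, h=0.2000): 0.336880
T_{1}^{(1)} = 0.338095 + (0.338095 − 0.342857)/3 = 0.336508
T_{2}^{(1)} = 0.336880 + (0.336880 − 0.338095)/3 = 0.336475
T_{2}^{(2)} = 0.336475 + (0.336475 − 0.336508)/15 = 0.336473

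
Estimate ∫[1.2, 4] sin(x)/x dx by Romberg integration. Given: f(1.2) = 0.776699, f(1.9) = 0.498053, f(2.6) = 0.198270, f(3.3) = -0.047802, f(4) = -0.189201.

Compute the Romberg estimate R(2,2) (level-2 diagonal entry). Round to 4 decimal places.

R(0,0) (trapezoid, 1 panel, h=2.8000): 0.822497
R(1,0) (trapezoid, 2 panels, h=1.4000): 0.688827
R(2,0) (trapezoid, 4 panels, h=0.7000): 0.659589
R(1,1) = 0.688827 + (0.688827 − 0.822497)/3 = 0.644270
R(2,1) = 0.659589 + (0.659589 − 0.688827)/3 = 0.649843
R(2,2) = 0.649843 + (0.649843 − 0.644270)/15 = 0.650215

0.6502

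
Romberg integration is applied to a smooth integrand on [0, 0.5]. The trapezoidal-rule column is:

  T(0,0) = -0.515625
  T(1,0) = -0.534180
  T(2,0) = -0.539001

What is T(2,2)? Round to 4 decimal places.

-0.5406

Richardson extrapolation on the trapezoidal column (denominator 4−1=3):
T(1,1) = (4·(-0.534180) − (-0.515625)) / 3 = -0.540365
T(2,1) = (4·(-0.539001) − (-0.534180)) / 3 = -0.540608
T(2,2) = -0.540608 + (-0.540608 − (-0.540365))/15 = -0.540624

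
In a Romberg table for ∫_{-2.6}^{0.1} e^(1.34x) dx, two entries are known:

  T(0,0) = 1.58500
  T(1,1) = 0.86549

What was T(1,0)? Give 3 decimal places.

From T(1,1) = (4·T(1,0) − T(0,0))/3, solve for T(1,0):
4·T(1,0) = 3·0.86549 + 1.58500 = 4.18147
T(1,0) = 1.04537

1.045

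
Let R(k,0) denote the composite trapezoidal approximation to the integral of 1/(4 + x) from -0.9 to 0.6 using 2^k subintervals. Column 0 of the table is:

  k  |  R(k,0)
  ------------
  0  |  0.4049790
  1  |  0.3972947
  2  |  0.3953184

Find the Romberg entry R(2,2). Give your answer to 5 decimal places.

0.39465

Richardson extrapolation on the trapezoidal column (denominator 4−1=3):
R(1,1) = (4·0.3972947 − 0.4049790) / 3 = 0.3947333
R(2,1) = (4·0.3953184 − 0.3972947) / 3 = 0.3946596
R(2,2) = (16·0.3946596 − 0.3947333) / 15 = 0.3946547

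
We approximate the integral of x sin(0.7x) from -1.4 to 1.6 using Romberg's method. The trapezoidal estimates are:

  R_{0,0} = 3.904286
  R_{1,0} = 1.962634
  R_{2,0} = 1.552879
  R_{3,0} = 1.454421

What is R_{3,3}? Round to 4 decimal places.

1.4219

Richardson extrapolation on the trapezoidal column (denominator 4−1=3):
R_{1,1} = 1.962634 + (1.962634 − 3.904286)/3 = 1.315417
R_{2,1} = 1.552879 + (1.552879 − 1.962634)/3 = 1.416294
R_{3,1} = 1.454421 + (1.454421 − 1.552879)/3 = 1.421602
R_{2,2} = (16·1.416294 − 1.315417) / 15 = 1.423019
R_{3,2} = 1.421602 + (1.421602 − 1.416294)/15 = 1.421956
R_{3,3} = 1.421956 + (1.421956 − 1.423019)/63 = 1.421939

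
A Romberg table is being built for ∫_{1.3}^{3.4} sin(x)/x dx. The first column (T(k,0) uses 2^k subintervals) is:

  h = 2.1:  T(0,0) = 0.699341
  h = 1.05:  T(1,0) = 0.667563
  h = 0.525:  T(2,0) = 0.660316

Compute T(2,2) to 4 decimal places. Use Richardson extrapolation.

Richardson extrapolation on the trapezoidal column (denominator 4−1=3):
T(1,1) = 0.667563 + (0.667563 − 0.699341)/3 = 0.656970
T(2,1) = 0.660316 + (0.660316 − 0.667563)/3 = 0.657900
T(2,2) = 0.657900 + (0.657900 − 0.656970)/15 = 0.657962

0.6580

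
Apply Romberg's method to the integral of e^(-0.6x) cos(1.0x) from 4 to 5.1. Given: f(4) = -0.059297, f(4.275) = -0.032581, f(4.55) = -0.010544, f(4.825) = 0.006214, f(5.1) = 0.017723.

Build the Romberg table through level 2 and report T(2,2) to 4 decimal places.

-0.0154

T(0,0) (trapezoid, 1 panel, h=1.1000): -0.022866
T(1,0) (trapezoid, 2 panels, h=0.5500): -0.017232
T(2,0) (trapezoid, 4 panels, h=0.2750): -0.015867
T(1,1) = -0.017232 + (-0.017232 − (-0.022866))/3 = -0.015354
T(2,1) = -0.015867 + (-0.015867 − (-0.017232))/3 = -0.015412
T(2,2) = -0.015412 + (-0.015412 − (-0.015354))/15 = -0.015416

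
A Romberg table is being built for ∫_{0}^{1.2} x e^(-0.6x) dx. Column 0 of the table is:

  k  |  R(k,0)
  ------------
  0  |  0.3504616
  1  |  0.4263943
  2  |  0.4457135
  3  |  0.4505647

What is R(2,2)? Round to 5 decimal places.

0.45218

Richardson extrapolation on the trapezoidal column (denominator 4−1=3):
R(1,1) = (4·0.4263943 − 0.3504616) / 3 = 0.4517052
R(2,1) = 0.4457135 + (0.4457135 − 0.4263943)/3 = 0.4521532
R(2,2) = (16·0.4521532 − 0.4517052) / 15 = 0.4521831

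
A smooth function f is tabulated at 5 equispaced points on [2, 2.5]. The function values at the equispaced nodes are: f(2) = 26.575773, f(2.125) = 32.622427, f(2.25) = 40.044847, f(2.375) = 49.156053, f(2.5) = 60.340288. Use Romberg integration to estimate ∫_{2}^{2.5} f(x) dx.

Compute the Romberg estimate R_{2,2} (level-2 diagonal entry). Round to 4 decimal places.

20.5881

R_{0,0} (trapezoid, 1 panel, h=0.5000): 21.729015
R_{1,0} (trapezoid, 2 panels, h=0.2500): 20.875719
R_{2,0} (trapezoid, 4 panels, h=0.1250): 20.660170
R_{1,1} = 20.875719 + (20.875719 − 21.729015)/3 = 20.591287
R_{2,1} = 20.660170 + (20.660170 − 20.875719)/3 = 20.588320
R_{2,2} = 20.588320 + (20.588320 − 20.591287)/15 = 20.588122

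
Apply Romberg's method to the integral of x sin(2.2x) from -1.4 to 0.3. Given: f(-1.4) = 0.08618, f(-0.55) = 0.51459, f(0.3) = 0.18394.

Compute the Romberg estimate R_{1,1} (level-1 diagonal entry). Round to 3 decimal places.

R_{0,0} (trapezoid, 1 panel, h=1.7000): 0.22960
R_{1,0} (trapezoid, 2 panels, h=0.8500): 0.55220
R_{1,1} = 0.55220 + (0.55220 − 0.22960)/3 = 0.65973

0.660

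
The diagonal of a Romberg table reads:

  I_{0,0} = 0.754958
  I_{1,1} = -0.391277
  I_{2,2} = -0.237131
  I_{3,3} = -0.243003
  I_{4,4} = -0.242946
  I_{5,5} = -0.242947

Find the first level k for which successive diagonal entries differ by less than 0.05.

k = 3

|I_{1,1} − I_{0,0}| = 1.146235 ≥ 0.05
|I_{2,2} − I_{1,1}| = 0.154146 ≥ 0.05
|I_{3,3} − I_{2,2}| = 0.005872 < 0.05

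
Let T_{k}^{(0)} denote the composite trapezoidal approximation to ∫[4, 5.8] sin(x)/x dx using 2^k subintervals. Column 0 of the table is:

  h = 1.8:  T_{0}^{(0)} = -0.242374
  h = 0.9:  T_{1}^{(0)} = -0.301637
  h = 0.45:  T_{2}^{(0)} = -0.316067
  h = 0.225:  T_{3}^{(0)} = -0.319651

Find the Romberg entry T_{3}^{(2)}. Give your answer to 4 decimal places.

-0.3208

Richardson extrapolation on the trapezoidal column (denominator 4−1=3):
T_{2}^{(1)} = -0.316067 + (-0.316067 − (-0.301637))/3 = -0.320877
T_{3}^{(1)} = (4·(-0.319651) − (-0.316067)) / 3 = -0.320846
T_{3}^{(2)} = -0.320846 + (-0.320846 − (-0.320877))/15 = -0.320844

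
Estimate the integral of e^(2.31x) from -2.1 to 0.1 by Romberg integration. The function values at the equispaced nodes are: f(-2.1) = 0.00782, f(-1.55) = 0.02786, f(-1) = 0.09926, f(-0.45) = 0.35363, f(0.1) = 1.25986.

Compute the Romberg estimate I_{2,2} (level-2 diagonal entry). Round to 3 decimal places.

0.544

I_{0,0} (trapezoid, 1 panel, h=2.2000): 1.39445
I_{1,0} (trapezoid, 2 panels, h=1.1000): 0.80641
I_{2,0} (trapezoid, 4 panels, h=0.5500): 0.61302
I_{1,1} = 0.80641 + (0.80641 − 1.39445)/3 = 0.61040
I_{2,1} = 0.61302 + (0.61302 − 0.80641)/3 = 0.54856
I_{2,2} = 0.54856 + (0.54856 − 0.61040)/15 = 0.54444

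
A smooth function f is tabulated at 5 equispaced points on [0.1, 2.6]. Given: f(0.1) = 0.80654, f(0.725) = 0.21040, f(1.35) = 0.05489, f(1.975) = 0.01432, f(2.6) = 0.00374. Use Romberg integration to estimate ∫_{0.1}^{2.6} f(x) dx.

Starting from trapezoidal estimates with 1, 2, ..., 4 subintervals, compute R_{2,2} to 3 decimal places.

R_{0,0} (trapezoid, 1 panel, h=2.5000): 1.01285
R_{1,0} (trapezoid, 2 panels, h=1.2500): 0.57504
R_{2,0} (trapezoid, 4 panels, h=0.6250): 0.42797
R_{1,1} = 0.57504 + (0.57504 − 1.01285)/3 = 0.42910
R_{2,1} = 0.42797 + (0.42797 − 0.57504)/3 = 0.37895
R_{2,2} = 0.37895 + (0.37895 − 0.42910)/15 = 0.37561

0.376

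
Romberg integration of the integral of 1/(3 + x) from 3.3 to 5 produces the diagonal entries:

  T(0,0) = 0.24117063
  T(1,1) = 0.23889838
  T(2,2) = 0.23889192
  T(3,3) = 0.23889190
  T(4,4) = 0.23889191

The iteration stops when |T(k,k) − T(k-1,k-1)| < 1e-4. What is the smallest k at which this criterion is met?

|T(1,1) − T(0,0)| = 0.00227225 ≥ 1e-4
|T(2,2) − T(1,1)| = 0.00000646 < 1e-4

k = 2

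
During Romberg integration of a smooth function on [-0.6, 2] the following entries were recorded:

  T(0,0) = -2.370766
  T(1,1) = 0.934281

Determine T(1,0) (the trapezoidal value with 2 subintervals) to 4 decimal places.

0.1080

From T(1,1) = (4·T(1,0) − T(0,0))/3, solve for T(1,0):
4·T(1,0) = 3·0.934281 + (-2.370766) = 0.432077
T(1,0) = 0.108019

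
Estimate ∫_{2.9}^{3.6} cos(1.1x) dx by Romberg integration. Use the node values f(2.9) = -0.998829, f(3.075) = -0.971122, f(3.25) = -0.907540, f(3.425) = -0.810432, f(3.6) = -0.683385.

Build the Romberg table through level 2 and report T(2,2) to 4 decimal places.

T(0,0) (trapezoid, 1 panel, h=0.7000): -0.588775
T(1,0) (trapezoid, 2 panels, h=0.3500): -0.612026
T(2,0) (trapezoid, 4 panels, h=0.1750): -0.617785
T(1,1) = -0.612026 + (-0.612026 − (-0.588775))/3 = -0.619776
T(2,1) = -0.617785 + (-0.617785 − (-0.612026))/3 = -0.619705
T(2,2) = -0.619705 + (-0.619705 − (-0.619776))/15 = -0.619700

-0.6197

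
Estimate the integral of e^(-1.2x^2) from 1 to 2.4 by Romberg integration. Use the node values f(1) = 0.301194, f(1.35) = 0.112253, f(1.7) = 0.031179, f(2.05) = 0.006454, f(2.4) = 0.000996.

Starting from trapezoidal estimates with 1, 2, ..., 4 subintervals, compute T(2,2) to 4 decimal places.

T(0,0) (trapezoid, 1 panel, h=1.4000): 0.211533
T(1,0) (trapezoid, 2 panels, h=0.7000): 0.127592
T(2,0) (trapezoid, 4 panels, h=0.3500): 0.105343
T(1,1) = 0.127592 + (0.127592 − 0.211533)/3 = 0.099612
T(2,1) = 0.105343 + (0.105343 − 0.127592)/3 = 0.097927
T(2,2) = 0.097927 + (0.097927 − 0.099612)/15 = 0.097815

0.0978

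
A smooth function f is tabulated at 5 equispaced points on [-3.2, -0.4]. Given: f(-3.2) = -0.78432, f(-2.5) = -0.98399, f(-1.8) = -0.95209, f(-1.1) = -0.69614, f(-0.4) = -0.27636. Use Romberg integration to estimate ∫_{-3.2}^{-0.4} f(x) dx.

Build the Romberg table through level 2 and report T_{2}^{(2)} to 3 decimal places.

T_{0}^{(0)} (trapezoid, 1 panel, h=2.8000): -1.48495
T_{1}^{(0)} (trapezoid, 2 panels, h=1.4000): -2.07540
T_{2}^{(0)} (trapezoid, 4 panels, h=0.7000): -2.21379
T_{1}^{(1)} = -2.07540 + (-2.07540 − (-1.48495))/3 = -2.27222
T_{2}^{(1)} = -2.21379 + (-2.21379 − (-2.07540))/3 = -2.25992
T_{2}^{(2)} = -2.25992 + (-2.25992 − (-2.27222))/15 = -2.25910

-2.259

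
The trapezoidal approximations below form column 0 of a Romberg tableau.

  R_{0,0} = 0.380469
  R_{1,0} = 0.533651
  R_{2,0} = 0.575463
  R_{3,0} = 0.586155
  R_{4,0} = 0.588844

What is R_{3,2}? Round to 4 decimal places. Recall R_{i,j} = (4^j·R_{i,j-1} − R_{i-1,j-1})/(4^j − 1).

Richardson extrapolation on the trapezoidal column (denominator 4−1=3):
R_{2,1} = (4·0.575463 − 0.533651) / 3 = 0.589400
R_{3,1} = 0.586155 + (0.586155 − 0.575463)/3 = 0.589719
R_{3,2} = (16·0.589719 − 0.589400) / 15 = 0.589740

0.5897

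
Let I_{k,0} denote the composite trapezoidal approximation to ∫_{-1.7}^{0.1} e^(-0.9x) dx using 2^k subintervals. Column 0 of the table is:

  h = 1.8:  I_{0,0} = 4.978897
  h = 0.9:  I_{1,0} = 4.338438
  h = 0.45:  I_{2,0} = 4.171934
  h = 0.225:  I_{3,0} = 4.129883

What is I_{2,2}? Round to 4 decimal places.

4.1159

I_{1,1} = (4·4.338438 − 4.978897) / 3 = 4.124952
I_{2,1} = (4·4.171934 − 4.338438) / 3 = 4.116433
I_{2,2} = (16·4.116433 − 4.124952) / 15 = 4.115865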